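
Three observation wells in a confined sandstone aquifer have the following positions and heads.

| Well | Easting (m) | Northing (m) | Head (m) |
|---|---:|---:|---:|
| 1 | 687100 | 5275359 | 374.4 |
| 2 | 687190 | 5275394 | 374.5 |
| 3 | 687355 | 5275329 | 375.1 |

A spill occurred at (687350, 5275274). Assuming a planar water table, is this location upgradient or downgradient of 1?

upgradient

Three-point gradient (reference 1): Δ to 2 = (90, 35, +0.1), Δ to 3 = (255, -30, +0.7).
∂h/∂x = +0.002366, ∂h/∂y = -0.003226 (det = -11625).
Head at (687350, 5275274) = 374.4 + (+0.002366)·(250) + (-0.003226)·(-85) = 375.27 m.
That is higher than the 374.4 m at 1, so the point is upgradient.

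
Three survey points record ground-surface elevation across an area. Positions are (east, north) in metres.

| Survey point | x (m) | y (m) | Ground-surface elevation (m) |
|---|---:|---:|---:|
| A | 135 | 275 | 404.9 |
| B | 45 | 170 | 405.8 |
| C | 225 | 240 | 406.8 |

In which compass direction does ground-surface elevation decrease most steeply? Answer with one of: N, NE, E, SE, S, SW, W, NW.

With z = a·x + b·y + c and A as origin, the differences give:
  (-90)·a + (-105)·b = +0.9
  90·a + (-35)·b = +1.9
Eliminate b (×(-35) and ×(-105), subtract): 12600·a = 168.00 → a = ∂z/∂x = +0.01333
Back-substitute: b = ∂z/∂y = -0.02000.
Steepest decrease is along −∇f = (-0.01333 E, +0.02000 N) → northwest.

NW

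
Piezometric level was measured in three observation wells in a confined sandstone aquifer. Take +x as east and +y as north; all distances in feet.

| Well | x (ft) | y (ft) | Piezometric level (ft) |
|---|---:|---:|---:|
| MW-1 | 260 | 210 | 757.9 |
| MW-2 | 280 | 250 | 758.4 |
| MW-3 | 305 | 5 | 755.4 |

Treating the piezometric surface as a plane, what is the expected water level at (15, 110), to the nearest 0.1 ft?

With h = a·x + b·y + c and MW-1 as origin, the differences give:
  20·a + 40·b = +0.5
  45·a + (-205)·b = -2.5
Eliminate b (×(-205) and ×40, subtract): -5900·a = -2.50 → a = ∂h/∂x = +0.0004237
Back-substitute: b = ∂h/∂y = +0.01229.
h(15, 110) = 757.9 + (+0.0004237)·(-245) + (+0.01229)·(-100) = 757.9 -0.104 -1.229 = 756.567 ft.

756.6 ft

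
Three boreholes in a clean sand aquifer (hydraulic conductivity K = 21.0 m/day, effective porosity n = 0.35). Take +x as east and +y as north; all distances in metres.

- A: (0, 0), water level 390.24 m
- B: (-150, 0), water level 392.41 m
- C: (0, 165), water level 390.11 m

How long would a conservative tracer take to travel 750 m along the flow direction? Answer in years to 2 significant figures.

2.4 years

∂h/∂x = (392.41 − 390.24) / (-150 − 0) = -0.01447
∂h/∂y = (390.11 − 390.24) / (165 − 0) = -0.0007879
|∇h| = √(-0.01447² + -0.0007879²) = 0.01449
Seepage velocity v = K·i/n = 21.0 × 0.01449 / 0.35 = 0.8694 m/day.
t = 750 / 0.8694 = 862.7 days = 2.36 years.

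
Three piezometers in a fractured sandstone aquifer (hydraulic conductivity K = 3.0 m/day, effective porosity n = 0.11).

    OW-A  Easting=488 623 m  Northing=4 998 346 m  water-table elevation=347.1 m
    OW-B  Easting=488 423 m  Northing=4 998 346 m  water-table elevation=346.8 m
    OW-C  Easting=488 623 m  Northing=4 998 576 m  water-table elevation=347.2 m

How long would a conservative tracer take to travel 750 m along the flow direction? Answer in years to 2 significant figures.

∂h/∂x = (346.8 − 347.1) / (488423 − 488623) = +0.001500
∂h/∂y = (347.2 − 347.1) / (4998576 − 4998346) = +0.0004348
|∇h| = √(0.001500² + 0.0004348²) = 0.001562
Seepage velocity v = K·i/n = 3.0 × 0.001562 / 0.11 = 0.0426 m/day.
t = 750 / 0.0426 = 1.761e+04 days = 48.2 years.

48 years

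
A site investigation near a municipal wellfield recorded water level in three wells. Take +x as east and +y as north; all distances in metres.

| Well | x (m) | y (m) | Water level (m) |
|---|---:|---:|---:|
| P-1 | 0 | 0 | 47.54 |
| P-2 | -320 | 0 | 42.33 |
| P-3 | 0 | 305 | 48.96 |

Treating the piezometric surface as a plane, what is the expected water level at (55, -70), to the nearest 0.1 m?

48.1 m

∂h/∂x = (42.33 − 47.54) / (-320 − 0) = +0.01628
∂h/∂y = (48.96 − 47.54) / (305 − 0) = +0.004656
h(55, -70) = 47.54 + (+0.01628)·(55) + (+0.004656)·(-70) = 47.54 +0.895 -0.326 = 48.110 m.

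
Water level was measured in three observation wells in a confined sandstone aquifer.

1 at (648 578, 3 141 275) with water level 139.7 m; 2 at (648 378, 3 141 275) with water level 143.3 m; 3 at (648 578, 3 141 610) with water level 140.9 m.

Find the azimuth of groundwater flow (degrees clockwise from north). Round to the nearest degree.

101°

∂h/∂x = (143.3 − 139.7) / (648378 − 648578) = -0.01800
∂h/∂y = (140.9 − 139.7) / (3141610 − 3141275) = +0.003582
Flow direction (−∇h) has components (+0.01800 E, -0.003582 N).
Azimuth = atan2(E, N) = atan2(+0.01800, -0.003582) = 101.3° ≈ 101°.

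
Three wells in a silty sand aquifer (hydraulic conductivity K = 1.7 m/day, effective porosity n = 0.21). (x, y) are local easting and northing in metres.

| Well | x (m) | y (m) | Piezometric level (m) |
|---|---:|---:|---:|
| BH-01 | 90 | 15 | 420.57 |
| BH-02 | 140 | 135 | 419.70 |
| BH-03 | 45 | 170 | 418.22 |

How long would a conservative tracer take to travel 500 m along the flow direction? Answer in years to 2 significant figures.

10 years

Taking BH-01 as reference: BH-02−BH-01 = (50, 120, -0.87); BH-03−BH-01 = (-45, 155, -2.35).
Solve a·Δx + b·Δy = Δh: det = 50·155 − (-45)·120 = 13150.
∂h/∂x = [(-0.87)·155 − (-2.35)·120] / 13150 = +0.01119
∂h/∂y = [50·(-2.35) − (-45)·(-0.87)] / 13150 = -0.01191
|∇h| = √(0.01119² + -0.01191²) = 0.01634
Seepage velocity v = K·i/n = 1.7 × 0.01634 / 0.21 = 0.1323 m/day.
t = 500 / 0.1323 = 3779 days = 10.3 years.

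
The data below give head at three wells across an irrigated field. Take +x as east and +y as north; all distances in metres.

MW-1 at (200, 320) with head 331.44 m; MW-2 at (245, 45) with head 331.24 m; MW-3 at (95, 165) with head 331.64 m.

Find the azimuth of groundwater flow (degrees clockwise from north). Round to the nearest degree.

098°

Taking MW-1 as reference: MW-2−MW-1 = (45, -275, -0.20); MW-3−MW-1 = (-105, -155, +0.20).
Determinant of the coordinate differences = 45·(-155) − (-105)·(-275) = -35850.
∂h/∂x = [(-0.20)·(-155) − (+0.20)·(-275)] / -35850 = -0.002399
∂h/∂y = [45·(+0.20) − (-105)·(-0.20)] / -35850 = +0.0003347
Flow direction (−∇h) has components (+0.002399 E, -0.0003347 N).
Azimuth = atan2(E, N) = atan2(+0.002399, -0.0003347) = 97.9° ≈ 098°.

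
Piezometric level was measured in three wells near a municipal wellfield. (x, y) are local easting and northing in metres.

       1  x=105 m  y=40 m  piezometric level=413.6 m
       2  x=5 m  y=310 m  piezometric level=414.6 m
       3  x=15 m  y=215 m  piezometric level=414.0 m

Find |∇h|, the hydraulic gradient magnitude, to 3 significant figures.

0.0123

Three-point gradient (reference 1): Δ to 2 = (-100, 270, +1.0), Δ to 3 = (-90, 175, +0.4).
∂h/∂x = +0.009853, ∂h/∂y = +0.007353 (det = 6800).
|∇h| = √(0.009853² + 0.007353²) = 0.01229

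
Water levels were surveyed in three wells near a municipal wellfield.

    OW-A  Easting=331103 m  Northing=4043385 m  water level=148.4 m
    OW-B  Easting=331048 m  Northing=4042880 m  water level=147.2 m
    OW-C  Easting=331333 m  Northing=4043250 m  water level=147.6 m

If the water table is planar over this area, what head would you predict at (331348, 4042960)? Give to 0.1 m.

Differences from OW-A: to OW-B (Δx, Δy, Δh) = (-55, -505, -1.2); to OW-C = (230, -135, -0.8).
Determinant of the coordinate differences = (-55)·(-135) − 230·(-505) = 123575.
∂h/∂x = [(-1.2)·(-135) − (-0.8)·(-505)] / 123575 = -0.001958
∂h/∂y = [(-55)·(-0.8) − 230·(-1.2)] / 123575 = +0.002590
h(331348, 4042960) = 148.4 + (-0.001958)·(245) + (+0.002590)·(-425) = 148.4 -0.480 -1.101 = 146.820 m.

146.8 m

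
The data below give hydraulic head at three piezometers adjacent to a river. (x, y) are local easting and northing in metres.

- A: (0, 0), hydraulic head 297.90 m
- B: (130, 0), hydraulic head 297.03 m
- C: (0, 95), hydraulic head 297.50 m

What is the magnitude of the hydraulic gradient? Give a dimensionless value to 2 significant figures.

0.0079

∂h/∂x = (297.03 − 297.90) / (130 − 0) = -0.006692
∂h/∂y = (297.50 − 297.90) / (95 − 0) = -0.004211
|∇h| = √(-0.006692² + -0.004211²) = 0.007907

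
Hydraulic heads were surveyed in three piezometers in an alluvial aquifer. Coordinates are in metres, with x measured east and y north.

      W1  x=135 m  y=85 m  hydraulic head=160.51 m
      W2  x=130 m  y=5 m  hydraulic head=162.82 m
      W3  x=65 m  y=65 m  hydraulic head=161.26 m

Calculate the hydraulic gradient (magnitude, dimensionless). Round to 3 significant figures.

With h = a·x + b·y + c and W1 as origin, the differences give:
  (-5)·a + (-80)·b = +2.31
  (-70)·a + (-20)·b = +0.75
Eliminate b (×(-20) and ×(-80), subtract): -5500·a = 13.800 → a = ∂h/∂x = -0.002509
Back-substitute: b = ∂h/∂y = -0.02872.
|∇h| = √(-0.002509² + -0.02872²) = 0.02883

0.0288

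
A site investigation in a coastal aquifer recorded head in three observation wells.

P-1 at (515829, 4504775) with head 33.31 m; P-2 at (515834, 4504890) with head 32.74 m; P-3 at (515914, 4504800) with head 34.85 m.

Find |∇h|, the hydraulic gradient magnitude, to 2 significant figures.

0.021

Differences from P-1: to P-2 (Δx, Δy, Δh) = (5, 115, -0.57); to P-3 = (85, 25, +1.54).
Solve a·Δx + b·Δy = Δh: det = 5·25 − 85·115 = -9650.
∂h/∂x = [(-0.57)·25 − (+1.54)·115] / -9650 = +0.01983
∂h/∂y = [5·(+1.54) − 85·(-0.57)] / -9650 = -0.005819
|∇h| = √(0.01983² + -0.005819²) = 0.02067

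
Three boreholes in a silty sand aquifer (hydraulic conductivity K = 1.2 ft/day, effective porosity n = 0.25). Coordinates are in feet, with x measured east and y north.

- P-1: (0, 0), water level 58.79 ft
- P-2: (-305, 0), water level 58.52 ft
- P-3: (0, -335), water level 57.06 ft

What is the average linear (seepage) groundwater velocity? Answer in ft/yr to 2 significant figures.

∂h/∂x = (58.52 − 58.79) / (-305 − 0) = +0.0008852
∂h/∂y = (57.06 − 58.79) / (-335 − 0) = +0.005164
|∇h| = √(0.0008852² + 0.005164²) = 0.005239
Seepage velocity v = K·i/n = 1.2 × 0.005239 / 0.25 = 0.02515 ft/day = 9.186 ft/yr.

9.2 ft/yr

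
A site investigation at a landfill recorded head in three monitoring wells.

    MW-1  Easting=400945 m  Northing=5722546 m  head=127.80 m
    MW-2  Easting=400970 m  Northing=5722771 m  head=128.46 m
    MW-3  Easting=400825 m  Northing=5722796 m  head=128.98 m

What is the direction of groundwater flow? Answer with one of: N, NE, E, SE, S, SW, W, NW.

Differences from MW-1: to MW-2 (Δx, Δy, Δh) = (25, 225, +0.66); to MW-3 = (-120, 250, +1.18).
Solve a·Δx + b·Δy = Δh: det = 25·250 − (-120)·225 = 33250.
∂h/∂x = [(+0.66)·250 − (+1.18)·225] / 33250 = -0.003023
∂h/∂y = [25·(+1.18) − (-120)·(+0.66)] / 33250 = +0.003269
Flow = −∇h = (+0.003023 east, -0.003269 north), which points southeast.

SE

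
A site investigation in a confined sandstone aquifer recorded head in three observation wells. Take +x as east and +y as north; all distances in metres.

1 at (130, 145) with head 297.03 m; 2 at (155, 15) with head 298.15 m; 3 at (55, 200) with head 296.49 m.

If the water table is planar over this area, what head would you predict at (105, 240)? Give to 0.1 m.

Differences from 1: to 2 (Δx, Δy, Δh) = (25, -130, +1.12); to 3 = (-75, 55, -0.54).
Solve a·Δx + b·Δy = Δh: det = 25·55 − (-75)·(-130) = -8375.
∂h/∂x = [(+1.12)·55 − (-0.54)·(-130)] / -8375 = +0.001027
∂h/∂y = [25·(-0.54) − (-75)·(+1.12)] / -8375 = -0.008418
h(105, 240) = 297.03 + (+0.001027)·(-25) + (-0.008418)·(95) = 297.03 -0.026 -0.800 = 296.205 m.

296.2 m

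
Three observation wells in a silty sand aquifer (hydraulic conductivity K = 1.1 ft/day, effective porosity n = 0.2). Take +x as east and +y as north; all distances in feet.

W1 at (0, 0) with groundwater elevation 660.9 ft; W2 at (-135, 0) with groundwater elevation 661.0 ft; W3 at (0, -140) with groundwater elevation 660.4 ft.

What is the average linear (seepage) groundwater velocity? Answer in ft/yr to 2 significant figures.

7.3 ft/yr

∂h/∂x = (661.0 − 660.9) / (-135 − 0) = -0.0007407
∂h/∂y = (660.4 − 660.9) / (-140 − 0) = +0.003571
|∇h| = √(-0.0007407² + 0.003571²) = 0.003647
Seepage velocity v = K·i/n = 1.1 × 0.003647 / 0.2 = 0.02006 ft/day = 7.327 ft/yr.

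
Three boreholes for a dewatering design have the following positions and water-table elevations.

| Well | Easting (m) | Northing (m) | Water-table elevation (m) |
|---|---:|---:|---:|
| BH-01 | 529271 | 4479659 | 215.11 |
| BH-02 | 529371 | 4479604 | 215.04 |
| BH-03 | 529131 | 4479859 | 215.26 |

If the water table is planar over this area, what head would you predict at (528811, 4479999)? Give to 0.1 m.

With h = a·x + b·y + c and BH-01 as origin, the differences give:
  100·a + (-55)·b = -0.07
  (-140)·a + 200·b = +0.15
Eliminate b (×200 and ×(-55), subtract): 12300·a = -5.750 → a = ∂h/∂x = -0.0004675
Back-substitute: b = ∂h/∂y = +0.0004228.
h(528811, 4479999) = 215.11 + (-0.0004675)·(-460) + (+0.0004228)·(340) = 215.11 +0.215 +0.144 = 215.469 m.

215.5 m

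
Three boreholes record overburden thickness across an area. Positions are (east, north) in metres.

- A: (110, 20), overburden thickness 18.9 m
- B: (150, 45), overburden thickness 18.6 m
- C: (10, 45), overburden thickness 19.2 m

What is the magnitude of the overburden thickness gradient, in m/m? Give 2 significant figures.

0.0067 m/m

With d = a·x + b·y + c and A as origin, the differences give:
  40·a + 25·b = -0.3
  (-100)·a + 25·b = +0.3
Eliminate b (×25 and ×25, subtract): 3500·a = -15.00 → a = ∂d/∂x = -0.004286
Back-substitute: b = ∂d/∂y = -0.005143.
|∇f| = √(-0.004286² + -0.005143²) = 0.006695 m/m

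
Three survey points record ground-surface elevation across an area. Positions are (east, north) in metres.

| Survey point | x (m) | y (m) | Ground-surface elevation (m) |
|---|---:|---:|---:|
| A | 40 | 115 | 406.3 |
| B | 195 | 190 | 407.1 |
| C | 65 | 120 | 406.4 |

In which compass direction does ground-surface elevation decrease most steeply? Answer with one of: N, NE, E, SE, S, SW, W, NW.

SW

Differences from A: to B (Δx, Δy, Δh) = (155, 75, +0.8); to C = (25, 5, +0.1).
Solve a·Δx + b·Δy = Δz: det = 155·5 − 25·75 = -1100.
∂z/∂x = [(+0.8)·5 − (+0.1)·75] / -1100 = +0.003182
∂z/∂y = [155·(+0.1) − 25·(+0.8)] / -1100 = +0.004091
Steepest decrease is along −∇f = (-0.003182 E, -0.004091 N) → southwest.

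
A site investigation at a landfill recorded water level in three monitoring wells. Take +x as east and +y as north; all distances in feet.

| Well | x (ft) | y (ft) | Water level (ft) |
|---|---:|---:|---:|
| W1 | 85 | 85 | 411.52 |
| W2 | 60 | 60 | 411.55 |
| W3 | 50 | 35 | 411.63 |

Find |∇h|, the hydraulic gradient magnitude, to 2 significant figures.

Differences from W1: to W2 (Δx, Δy, Δh) = (-25, -25, +0.03); to W3 = (-35, -50, +0.11).
Solve a·Δx + b·Δy = Δh: det = (-25)·(-50) − (-35)·(-25) = 375.
∂h/∂x = [(+0.03)·(-50) − (+0.11)·(-25)] / 375 = +0.003333
∂h/∂y = [(-25)·(+0.11) − (-35)·(+0.03)] / 375 = -0.004533
|∇h| = √(0.003333² + -0.004533²) = 0.005626

0.0056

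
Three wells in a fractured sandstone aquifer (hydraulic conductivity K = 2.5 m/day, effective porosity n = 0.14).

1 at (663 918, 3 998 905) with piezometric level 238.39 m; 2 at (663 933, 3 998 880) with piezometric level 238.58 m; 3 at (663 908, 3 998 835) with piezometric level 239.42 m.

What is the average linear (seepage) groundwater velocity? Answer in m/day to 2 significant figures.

Differences from 1: to 2 (Δx, Δy, Δh) = (15, -25, +0.19); to 3 = (-10, -70, +1.03).
Solve a·Δx + b·Δy = Δh: det = 15·(-70) − (-10)·(-25) = -1300.
∂h/∂x = [(+0.19)·(-70) − (+1.03)·(-25)] / -1300 = -0.009577
∂h/∂y = [15·(+1.03) − (-10)·(+0.19)] / -1300 = -0.01335
|∇h| = √(-0.009577² + -0.01335²) = 0.01643
Seepage velocity v = K·i/n = 2.5 × 0.01643 / 0.14 = 0.2934 m/day.

0.29 m/day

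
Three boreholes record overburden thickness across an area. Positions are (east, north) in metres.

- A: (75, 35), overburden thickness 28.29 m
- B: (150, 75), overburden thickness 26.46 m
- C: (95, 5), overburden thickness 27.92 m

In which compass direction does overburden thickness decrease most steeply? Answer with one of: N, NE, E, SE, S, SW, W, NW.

E

Taking A as reference: B−A = (75, 40, -1.83); C−A = (20, -30, -0.37).
Determinant of the coordinate differences = 75·(-30) − 20·40 = -3050.
∂d/∂x = [(-1.83)·(-30) − (-0.37)·40] / -3050 = -0.02285
∂d/∂y = [75·(-0.37) − 20·(-1.83)] / -3050 = -0.002902
Steepest decrease is along −∇f = (+0.02285 E, +0.002902 N) → east.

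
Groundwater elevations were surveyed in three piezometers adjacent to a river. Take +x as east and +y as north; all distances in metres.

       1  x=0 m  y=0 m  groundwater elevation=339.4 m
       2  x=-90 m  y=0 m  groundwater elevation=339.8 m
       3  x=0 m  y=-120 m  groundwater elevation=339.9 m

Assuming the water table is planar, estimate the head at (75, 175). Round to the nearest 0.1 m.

∂h/∂x = (339.8 − 339.4) / (-90 − 0) = -0.004444
∂h/∂y = (339.9 − 339.4) / (-120 − 0) = -0.004167
h(75, 175) = 339.4 + (-0.004444)·(75) + (-0.004167)·(175) = 339.4 -0.333 -0.729 = 338.337 m.

338.3 m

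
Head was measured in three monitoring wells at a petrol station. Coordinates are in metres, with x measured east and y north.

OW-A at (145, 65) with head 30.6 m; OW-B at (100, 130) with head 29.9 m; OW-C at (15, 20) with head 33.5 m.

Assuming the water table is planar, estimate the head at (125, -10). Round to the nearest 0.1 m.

32.5 m

Taking OW-A as reference: OW-B−OW-A = (-45, 65, -0.7); OW-C−OW-A = (-130, -45, +2.9).
Solve a·Δx + b·Δy = Δh: det = (-45)·(-45) − (-130)·65 = 10475.
∂h/∂x = [(-0.7)·(-45) − (+2.9)·65] / 10475 = -0.01499
∂h/∂y = [(-45)·(+2.9) − (-130)·(-0.7)] / 10475 = -0.02115
h(125, -10) = 30.6 + (-0.01499)·(-20) + (-0.02115)·(-75) = 30.6 +0.300 +1.586 = 32.486 m.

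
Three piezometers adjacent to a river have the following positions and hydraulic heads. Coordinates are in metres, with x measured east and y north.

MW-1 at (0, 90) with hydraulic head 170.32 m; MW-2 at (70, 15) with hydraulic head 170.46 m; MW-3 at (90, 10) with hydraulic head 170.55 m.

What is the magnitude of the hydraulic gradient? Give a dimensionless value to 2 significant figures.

With h = a·x + b·y + c and MW-1 as origin, the differences give:
  70·a + (-75)·b = +0.14
  90·a + (-80)·b = +0.23
Eliminate b (×(-80) and ×(-75), subtract): 1150·a = 6.050 → a = ∂h/∂x = +0.005261
Back-substitute: b = ∂h/∂y = +0.003043.
|∇h| = √(0.005261² + 0.003043²) = 0.006078

0.0061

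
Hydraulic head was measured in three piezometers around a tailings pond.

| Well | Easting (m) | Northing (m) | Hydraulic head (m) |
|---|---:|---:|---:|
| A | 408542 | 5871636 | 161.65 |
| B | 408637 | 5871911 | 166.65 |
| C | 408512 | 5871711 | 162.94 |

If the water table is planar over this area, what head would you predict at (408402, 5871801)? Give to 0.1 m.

164.4 m

Taking A as reference: B−A = (95, 275, +5.00); C−A = (-30, 75, +1.29).
Solve a·Δx + b·Δy = Δh: det = 95·75 − (-30)·275 = 15375.
∂h/∂x = [(+5.00)·75 − (+1.29)·275] / 15375 = +0.001317
∂h/∂y = [95·(+1.29) − (-30)·(+5.00)] / 15375 = +0.01773
h(408402, 5871801) = 161.65 + (+0.001317)·(-140) + (+0.01773)·(165) = 161.65 -0.184 +2.925 = 164.391 m.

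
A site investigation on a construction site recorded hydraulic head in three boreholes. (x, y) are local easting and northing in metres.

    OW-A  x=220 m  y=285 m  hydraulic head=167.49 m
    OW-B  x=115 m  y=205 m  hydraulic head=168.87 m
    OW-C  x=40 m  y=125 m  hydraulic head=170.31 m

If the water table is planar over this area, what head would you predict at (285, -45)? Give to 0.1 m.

Three-point gradient (reference OW-A): Δ to OW-B = (-105, -80, +1.38), Δ to OW-C = (-180, -160, +2.82).
∂h/∂x = +0.002000, ∂h/∂y = -0.01988 (det = 2400).
h(285, -45) = 167.49 + (+0.002000)·(65) + (-0.01988)·(-330) = 167.49 +0.130 +6.559 = 174.179 m.

174.2 m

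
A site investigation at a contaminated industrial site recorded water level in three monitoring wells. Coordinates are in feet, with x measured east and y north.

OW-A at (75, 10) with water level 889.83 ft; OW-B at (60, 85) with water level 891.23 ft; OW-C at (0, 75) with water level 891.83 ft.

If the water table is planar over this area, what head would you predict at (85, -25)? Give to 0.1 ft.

With h = a·x + b·y + c and OW-A as origin, the differences give:
  (-15)·a + 75·b = +1.40
  (-75)·a + 65·b = +2.00
Eliminate b (×65 and ×75, subtract): 4650·a = -59.000 → a = ∂h/∂x = -0.01269
Back-substitute: b = ∂h/∂y = +0.01613.
h(85, -25) = 889.83 + (-0.01269)·(10) + (+0.01613)·(-35) = 889.83 -0.127 -0.565 = 889.139 ft.

889.1 ft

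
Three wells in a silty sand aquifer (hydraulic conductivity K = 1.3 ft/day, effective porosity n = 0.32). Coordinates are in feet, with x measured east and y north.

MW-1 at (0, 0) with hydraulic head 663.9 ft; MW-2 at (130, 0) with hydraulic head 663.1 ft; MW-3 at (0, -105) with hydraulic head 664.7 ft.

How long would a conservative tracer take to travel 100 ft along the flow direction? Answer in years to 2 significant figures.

6.9 years

∂h/∂x = (663.1 − 663.9) / (130 − 0) = -0.006154
∂h/∂y = (664.7 − 663.9) / (-105 − 0) = -0.007619
|∇h| = √(-0.006154² + -0.007619²) = 0.009794
Seepage velocity v = K·i/n = 1.3 × 0.009794 / 0.32 = 0.03979 ft/day.
t = 100 / 0.03979 = 2513 days = 6.88 years.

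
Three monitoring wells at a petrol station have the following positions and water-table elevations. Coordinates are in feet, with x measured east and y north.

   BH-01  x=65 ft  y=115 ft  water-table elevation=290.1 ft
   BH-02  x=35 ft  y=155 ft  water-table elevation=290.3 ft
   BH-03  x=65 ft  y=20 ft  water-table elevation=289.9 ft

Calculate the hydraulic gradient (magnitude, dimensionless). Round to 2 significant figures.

0.0044

Differences from BH-01: to BH-02 (Δx, Δy, Δh) = (-30, 40, +0.2); to BH-03 = (0, -95, -0.2).
Determinant of the coordinate differences = (-30)·(-95) − 0·40 = 2850.
∂h/∂x = [(+0.2)·(-95) − (-0.2)·40] / 2850 = -0.003860
∂h/∂y = [(-30)·(-0.2) − 0·(+0.2)] / 2850 = +0.002105
|∇h| = √(-0.003860² + 0.002105²) = 0.004397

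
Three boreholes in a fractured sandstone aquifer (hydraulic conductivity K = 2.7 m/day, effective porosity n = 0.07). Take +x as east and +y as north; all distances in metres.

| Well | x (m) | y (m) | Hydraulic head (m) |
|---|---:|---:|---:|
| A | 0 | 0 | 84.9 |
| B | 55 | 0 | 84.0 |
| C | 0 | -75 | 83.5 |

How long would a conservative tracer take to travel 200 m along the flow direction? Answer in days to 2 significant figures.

∂h/∂x = (84.0 − 84.9) / (55 − 0) = -0.01636
∂h/∂y = (83.5 − 84.9) / (-75 − 0) = +0.01867
|∇h| = √(-0.01636² + 0.01867²) = 0.02482
Seepage velocity v = K·i/n = 2.7 × 0.02482 / 0.07 = 0.9573 m/day.
t = 200 / 0.9573 = 208.9 days.

210 days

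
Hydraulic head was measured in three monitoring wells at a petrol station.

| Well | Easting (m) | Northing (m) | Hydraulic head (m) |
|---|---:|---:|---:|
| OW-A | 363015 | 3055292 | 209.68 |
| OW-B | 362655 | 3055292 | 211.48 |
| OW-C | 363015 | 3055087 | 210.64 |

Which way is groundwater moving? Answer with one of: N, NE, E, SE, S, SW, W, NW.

NE

∂h/∂x = (211.48 − 209.68) / (362655 − 363015) = -0.005000
∂h/∂y = (210.64 − 209.68) / (3055087 − 3055292) = -0.004683
Flow = −∇h = (+0.005000 east, +0.004683 north), which points northeast.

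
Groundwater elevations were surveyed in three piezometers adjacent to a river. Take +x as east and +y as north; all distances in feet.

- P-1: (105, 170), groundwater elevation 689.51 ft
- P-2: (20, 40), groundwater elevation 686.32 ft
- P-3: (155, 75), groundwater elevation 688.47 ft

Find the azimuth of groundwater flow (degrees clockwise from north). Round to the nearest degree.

Three-point gradient (reference P-1): Δ to P-2 = (-85, -130, -3.19), Δ to P-3 = (50, -95, -1.04).
∂h/∂x = +0.01152, ∂h/∂y = +0.01701 (det = 14575).
Flow direction (−∇h) has components (-0.01152 E, -0.01701 N).
Azimuth = atan2(E, N) = atan2(-0.01152, -0.01701) = 214.1° ≈ 214°.

214°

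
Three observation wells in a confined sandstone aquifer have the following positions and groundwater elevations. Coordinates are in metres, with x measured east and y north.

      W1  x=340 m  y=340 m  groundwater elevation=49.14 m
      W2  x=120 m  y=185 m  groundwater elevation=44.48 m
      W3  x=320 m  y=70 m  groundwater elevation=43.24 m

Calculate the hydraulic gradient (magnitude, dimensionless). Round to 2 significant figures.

Three-point gradient (reference W1): Δ to W2 = (-220, -155, -4.66), Δ to W3 = (-20, -270, -5.90).
∂h/∂x = +0.006105, ∂h/∂y = +0.02140 (det = 56300).
|∇h| = √(0.006105² + 0.02140²) = 0.02225

0.022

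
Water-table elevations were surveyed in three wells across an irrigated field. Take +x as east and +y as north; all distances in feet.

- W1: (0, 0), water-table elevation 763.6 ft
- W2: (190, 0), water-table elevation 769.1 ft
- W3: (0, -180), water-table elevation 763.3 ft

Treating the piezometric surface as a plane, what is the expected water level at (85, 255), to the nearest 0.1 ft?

∂h/∂x = (769.1 − 763.6) / (190 − 0) = +0.02895
∂h/∂y = (763.3 − 763.6) / (-180 − 0) = +0.001667
h(85, 255) = 763.6 + (+0.02895)·(85) + (+0.001667)·(255) = 763.6 +2.461 +0.425 = 766.486 ft.

766.5 ft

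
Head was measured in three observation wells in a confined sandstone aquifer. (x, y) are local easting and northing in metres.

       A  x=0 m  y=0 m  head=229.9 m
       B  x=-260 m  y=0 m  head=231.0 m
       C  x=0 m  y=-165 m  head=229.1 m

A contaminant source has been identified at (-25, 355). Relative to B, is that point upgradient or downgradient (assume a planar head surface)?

∂h/∂x = (231.0 − 229.9) / (-260 − 0) = -0.004231
∂h/∂y = (229.1 − 229.9) / (-165 − 0) = +0.004848
Head at (-25, 355) = 229.9 + (-0.004231)·(-25) + (+0.004848)·(355) = 231.73 m.
That is higher than the 231.0 m at B, so the point is upgradient.

upgradient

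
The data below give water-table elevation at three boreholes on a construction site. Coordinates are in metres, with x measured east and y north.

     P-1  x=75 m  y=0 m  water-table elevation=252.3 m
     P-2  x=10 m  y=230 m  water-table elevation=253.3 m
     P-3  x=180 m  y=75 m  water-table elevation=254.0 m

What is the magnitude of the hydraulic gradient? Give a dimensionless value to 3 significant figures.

Differences from P-1: to P-2 (Δx, Δy, Δh) = (-65, 230, +1.0); to P-3 = (105, 75, +1.7).
Determinant of the coordinate differences = (-65)·75 − 105·230 = -29025.
∂h/∂x = [(+1.0)·75 − (+1.7)·230] / -29025 = +0.01089
∂h/∂y = [(-65)·(+1.7) − 105·(+1.0)] / -29025 = +0.007425
|∇h| = √(0.01089² + 0.007425²) = 0.01318

0.0132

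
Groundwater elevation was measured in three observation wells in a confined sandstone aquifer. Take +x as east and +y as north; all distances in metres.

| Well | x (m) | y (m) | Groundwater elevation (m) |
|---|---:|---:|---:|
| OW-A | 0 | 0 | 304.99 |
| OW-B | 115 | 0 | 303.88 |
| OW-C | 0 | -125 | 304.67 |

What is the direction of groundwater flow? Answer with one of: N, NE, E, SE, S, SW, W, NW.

E

∂h/∂x = (303.88 − 304.99) / (115 − 0) = -0.009652
∂h/∂y = (304.67 − 304.99) / (-125 − 0) = +0.002560
Flow = −∇h = (+0.009652 east, -0.002560 north), which points east.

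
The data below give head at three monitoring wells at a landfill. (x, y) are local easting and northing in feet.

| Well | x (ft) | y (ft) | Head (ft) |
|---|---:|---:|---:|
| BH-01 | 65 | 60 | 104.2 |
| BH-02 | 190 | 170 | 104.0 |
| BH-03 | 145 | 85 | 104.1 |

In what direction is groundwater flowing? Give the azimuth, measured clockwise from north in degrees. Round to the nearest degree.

With h = a·x + b·y + c and BH-01 as origin, the differences give:
  125·a + 110·b = -0.2
  80·a + 25·b = -0.1
Eliminate b (×25 and ×110, subtract): -5675·a = 6.00 → a = ∂h/∂x = -0.001057
Back-substitute: b = ∂h/∂y = -0.0006167.
Flow direction (−∇h) has components (+0.001057 E, +0.0006167 N).
Azimuth = atan2(E, N) = atan2(+0.001057, +0.0006167) = 59.7° ≈ 060°.

060°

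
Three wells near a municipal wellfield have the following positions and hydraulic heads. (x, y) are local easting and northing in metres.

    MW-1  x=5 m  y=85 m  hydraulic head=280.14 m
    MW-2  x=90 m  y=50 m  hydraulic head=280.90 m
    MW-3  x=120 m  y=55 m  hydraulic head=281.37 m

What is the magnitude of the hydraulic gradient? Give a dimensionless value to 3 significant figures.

0.0180

With h = a·x + b·y + c and MW-1 as origin, the differences give:
  85·a + (-35)·b = +0.76
  115·a + (-30)·b = +1.23
Eliminate b (×(-30) and ×(-35), subtract): 1475·a = 20.250 → a = ∂h/∂x = +0.01373
Back-substitute: b = ∂h/∂y = +0.01163.
|∇h| = √(0.01373² + 0.01163²) = 0.01799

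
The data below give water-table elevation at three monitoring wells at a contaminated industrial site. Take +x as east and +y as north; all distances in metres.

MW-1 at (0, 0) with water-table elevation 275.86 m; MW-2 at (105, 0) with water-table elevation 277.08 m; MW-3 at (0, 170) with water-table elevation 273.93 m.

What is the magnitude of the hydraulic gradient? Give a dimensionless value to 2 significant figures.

∂h/∂x = (277.08 − 275.86) / (105 − 0) = +0.01162
∂h/∂y = (273.93 − 275.86) / (170 − 0) = -0.01135
|∇h| = √(0.01162² + -0.01135²) = 0.01624

0.016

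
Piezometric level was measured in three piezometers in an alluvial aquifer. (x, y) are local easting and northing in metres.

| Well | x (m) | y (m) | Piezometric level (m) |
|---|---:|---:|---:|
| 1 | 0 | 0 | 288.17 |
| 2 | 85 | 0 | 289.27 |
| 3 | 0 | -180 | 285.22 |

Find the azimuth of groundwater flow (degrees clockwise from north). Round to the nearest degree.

∂h/∂x = (289.27 − 288.17) / (85 − 0) = +0.01294
∂h/∂y = (285.22 − 288.17) / (-180 − 0) = +0.01639
Flow direction (−∇h) has components (-0.01294 E, -0.01639 N).
Azimuth = atan2(E, N) = atan2(-0.01294, -0.01639) = 218.3° ≈ 218°.

218°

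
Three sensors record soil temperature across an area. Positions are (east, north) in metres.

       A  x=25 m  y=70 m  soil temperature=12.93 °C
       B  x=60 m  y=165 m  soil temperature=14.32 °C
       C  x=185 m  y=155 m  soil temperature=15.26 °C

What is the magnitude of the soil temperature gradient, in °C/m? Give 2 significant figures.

0.014 °C/m

With T = a·x + b·y + c and A as origin, the differences give:
  35·a + 95·b = +1.39
  160·a + 85·b = +2.33
Eliminate b (×85 and ×95, subtract): -12225·a = -103.200 → a = ∂T/∂x = +0.008442
Back-substitute: b = ∂T/∂y = +0.01152.
|∇f| = √(0.008442² + 0.01152²) = 0.01428 °C/m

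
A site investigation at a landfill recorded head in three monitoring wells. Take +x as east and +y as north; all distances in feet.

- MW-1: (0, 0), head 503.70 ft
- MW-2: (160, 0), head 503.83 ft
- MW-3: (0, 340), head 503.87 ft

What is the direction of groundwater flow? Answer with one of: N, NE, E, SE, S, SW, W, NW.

SW

∂h/∂x = (503.83 − 503.70) / (160 − 0) = +0.0008125
∂h/∂y = (503.87 − 503.70) / (340 − 0) = +0.0005000
Flow = −∇h = (-0.0008125 east, -0.0005000 north), which points southwest.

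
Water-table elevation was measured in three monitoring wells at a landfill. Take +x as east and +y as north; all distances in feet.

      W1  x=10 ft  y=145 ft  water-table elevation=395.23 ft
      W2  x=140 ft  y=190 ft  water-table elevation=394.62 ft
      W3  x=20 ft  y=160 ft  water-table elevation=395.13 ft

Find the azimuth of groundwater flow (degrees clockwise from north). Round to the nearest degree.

Differences from W1: to W2 (Δx, Δy, Δh) = (130, 45, -0.61); to W3 = (10, 15, -0.10).
Solve a·Δx + b·Δy = Δh: det = 130·15 − 10·45 = 1500.
∂h/∂x = [(-0.61)·15 − (-0.10)·45] / 1500 = -0.003100
∂h/∂y = [130·(-0.10) − 10·(-0.61)] / 1500 = -0.004600
Flow direction (−∇h) has components (+0.003100 E, +0.004600 N).
Azimuth = atan2(E, N) = atan2(+0.003100, +0.004600) = 34.0° ≈ 034°.

034°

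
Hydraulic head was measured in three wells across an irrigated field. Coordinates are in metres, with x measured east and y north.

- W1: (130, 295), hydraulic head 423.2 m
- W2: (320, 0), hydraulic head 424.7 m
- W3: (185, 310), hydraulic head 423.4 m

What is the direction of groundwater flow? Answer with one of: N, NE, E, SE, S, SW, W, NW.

Differences from W1: to W2 (Δx, Δy, Δh) = (190, -295, +1.5); to W3 = (55, 15, +0.2).
Solve a·Δx + b·Δy = Δh: det = 190·15 − 55·(-295) = 19075.
∂h/∂x = [(+1.5)·15 − (+0.2)·(-295)] / 19075 = +0.004273
∂h/∂y = [190·(+0.2) − 55·(+1.5)] / 19075 = -0.002333
Flow = −∇h = (-0.004273 east, +0.002333 north), which points northwest.

NW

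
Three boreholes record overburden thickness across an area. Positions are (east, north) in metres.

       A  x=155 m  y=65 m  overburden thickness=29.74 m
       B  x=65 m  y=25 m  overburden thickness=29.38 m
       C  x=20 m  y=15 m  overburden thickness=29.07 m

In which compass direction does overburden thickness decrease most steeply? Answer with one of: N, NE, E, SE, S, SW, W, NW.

NW

Three-point gradient (reference A): Δ to B = (-90, -40, -0.36), Δ to C = (-135, -50, -0.67).
∂d/∂x = +0.009778, ∂d/∂y = -0.01300 (det = -900).
Steepest decrease is along −∇f = (-0.009778 E, +0.01300 N) → northwest.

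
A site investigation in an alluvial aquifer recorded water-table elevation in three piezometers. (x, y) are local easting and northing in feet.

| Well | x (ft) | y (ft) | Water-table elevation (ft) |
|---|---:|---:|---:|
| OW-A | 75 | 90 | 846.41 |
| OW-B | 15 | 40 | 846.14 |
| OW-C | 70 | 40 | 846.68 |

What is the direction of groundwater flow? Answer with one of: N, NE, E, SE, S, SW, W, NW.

Differences from OW-A: to OW-B (Δx, Δy, Δh) = (-60, -50, -0.27); to OW-C = (-5, -50, +0.27).
Solve a·Δx + b·Δy = Δh: det = (-60)·(-50) − (-5)·(-50) = 2750.
∂h/∂x = [(-0.27)·(-50) − (+0.27)·(-50)] / 2750 = +0.009818
∂h/∂y = [(-60)·(+0.27) − (-5)·(-0.27)] / 2750 = -0.006382
Flow = −∇h = (-0.009818 east, +0.006382 north), which points northwest.

NW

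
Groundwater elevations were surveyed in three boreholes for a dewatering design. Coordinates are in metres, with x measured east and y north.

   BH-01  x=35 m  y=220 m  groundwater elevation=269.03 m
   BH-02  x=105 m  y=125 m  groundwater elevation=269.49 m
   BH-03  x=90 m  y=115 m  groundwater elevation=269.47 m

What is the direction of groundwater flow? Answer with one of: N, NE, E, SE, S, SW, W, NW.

With h = a·x + b·y + c and BH-01 as origin, the differences give:
  70·a + (-95)·b = +0.46
  55·a + (-105)·b = +0.44
Eliminate b (×(-105) and ×(-95), subtract): -2125·a = -6.500 → a = ∂h/∂x = +0.003059
Back-substitute: b = ∂h/∂y = -0.002588.
Flow = −∇h = (-0.003059 east, +0.002588 north), which points northwest.

NW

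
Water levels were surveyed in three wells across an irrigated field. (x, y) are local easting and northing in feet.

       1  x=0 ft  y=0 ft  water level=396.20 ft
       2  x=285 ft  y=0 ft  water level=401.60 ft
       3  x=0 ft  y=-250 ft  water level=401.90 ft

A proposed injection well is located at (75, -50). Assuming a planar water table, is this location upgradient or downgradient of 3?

downgradient

∂h/∂x = (401.60 − 396.20) / (285 − 0) = +0.01895
∂h/∂y = (401.90 − 396.20) / (-250 − 0) = -0.02280
Head at (75, -50) = 396.20 + (+0.01895)·(75) + (-0.02280)·(-50) = 398.76 ft.
That is lower than the 401.90 ft at 3, so the point is downgradient.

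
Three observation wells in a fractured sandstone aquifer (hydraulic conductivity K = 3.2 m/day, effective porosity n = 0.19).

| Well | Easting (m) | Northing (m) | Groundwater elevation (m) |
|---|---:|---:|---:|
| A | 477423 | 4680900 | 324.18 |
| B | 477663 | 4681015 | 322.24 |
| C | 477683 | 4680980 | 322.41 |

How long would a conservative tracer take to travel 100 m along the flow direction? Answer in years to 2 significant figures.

With h = a·x + b·y + c and A as origin, the differences give:
  240·a + 115·b = -1.94
  260·a + 80·b = -1.77
Eliminate b (×80 and ×115, subtract): -10700·a = 48.350 → a = ∂h/∂x = -0.004519
Back-substitute: b = ∂h/∂y = -0.007439.
|∇h| = √(-0.004519² + -0.007439²) = 0.008704
Seepage velocity v = K·i/n = 3.2 × 0.008704 / 0.19 = 0.1466 m/day.
t = 100 / 0.1466 = 682.1 days = 1.87 years.

1.9 years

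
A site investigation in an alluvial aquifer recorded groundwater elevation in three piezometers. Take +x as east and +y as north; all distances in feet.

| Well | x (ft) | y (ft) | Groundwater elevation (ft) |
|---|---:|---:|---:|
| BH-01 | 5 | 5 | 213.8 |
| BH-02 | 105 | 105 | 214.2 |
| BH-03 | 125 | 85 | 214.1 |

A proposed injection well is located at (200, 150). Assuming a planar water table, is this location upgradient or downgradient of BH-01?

Differences from BH-01: to BH-02 (Δx, Δy, Δh) = (100, 100, +0.4); to BH-03 = (120, 80, +0.3).
Determinant of the coordinate differences = 100·80 − 120·100 = -4000.
∂h/∂x = [(+0.4)·80 − (+0.3)·100] / -4000 = -0.0005000
∂h/∂y = [100·(+0.3) − 120·(+0.4)] / -4000 = +0.004500
Head at (200, 150) = 213.8 + (-0.0005000)·(195) + (+0.004500)·(145) = 214.35 ft.
That is higher than the 213.8 ft at BH-01, so the point is upgradient.

upgradient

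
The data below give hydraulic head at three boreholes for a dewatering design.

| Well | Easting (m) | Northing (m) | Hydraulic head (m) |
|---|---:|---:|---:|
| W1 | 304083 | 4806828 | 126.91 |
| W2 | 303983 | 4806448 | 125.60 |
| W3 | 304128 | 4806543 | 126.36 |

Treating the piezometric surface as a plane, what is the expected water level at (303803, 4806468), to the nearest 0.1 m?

Three-point gradient (reference W1): Δ to W2 = (-100, -380, -1.31), Δ to W3 = (45, -285, -0.55).
∂h/∂x = +0.003604, ∂h/∂y = +0.002499 (det = 45600).
h(303803, 4806468) = 126.91 + (+0.003604)·(-280) + (+0.002499)·(-360) = 126.91 -1.009 -0.900 = 125.001 m.

125.0 m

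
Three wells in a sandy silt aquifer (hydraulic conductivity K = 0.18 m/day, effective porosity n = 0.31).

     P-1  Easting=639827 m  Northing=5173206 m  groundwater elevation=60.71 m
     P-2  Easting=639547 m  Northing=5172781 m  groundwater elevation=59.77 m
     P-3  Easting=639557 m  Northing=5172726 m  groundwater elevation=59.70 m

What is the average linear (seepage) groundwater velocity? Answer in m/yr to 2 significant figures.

Differences from P-1: to P-2 (Δx, Δy, Δh) = (-280, -425, -0.94); to P-3 = (-270, -480, -1.01).
Solve a·Δx + b·Δy = Δh: det = (-280)·(-480) − (-270)·(-425) = 19650.
∂h/∂x = [(-0.94)·(-480) − (-1.01)·(-425)] / 19650 = +0.001117
∂h/∂y = [(-280)·(-1.01) − (-270)·(-0.94)] / 19650 = +0.001476
|∇h| = √(0.001117² + 0.001476²) = 0.001851
Seepage velocity v = K·i/n = 0.18 × 0.001851 / 0.31 = 0.001075 m/day = 0.3926 m/yr.

0.39 m/yr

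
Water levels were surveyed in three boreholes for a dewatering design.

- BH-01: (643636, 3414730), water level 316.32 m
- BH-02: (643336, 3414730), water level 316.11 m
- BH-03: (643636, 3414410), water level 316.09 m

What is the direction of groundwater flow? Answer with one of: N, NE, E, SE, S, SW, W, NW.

SW

∂h/∂x = (316.11 − 316.32) / (643336 − 643636) = +0.0007000
∂h/∂y = (316.09 − 316.32) / (3414410 − 3414730) = +0.0007188
Flow = −∇h = (-0.0007000 east, -0.0007188 north), which points southwest.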